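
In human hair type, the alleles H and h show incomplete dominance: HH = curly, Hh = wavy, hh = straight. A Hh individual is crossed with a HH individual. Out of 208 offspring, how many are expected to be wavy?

Punnett square for Hh × HH:
Offspring genotypes: 2 HH, 2 Hh
Phenotype counts: 2 curly, 2 wavy
wavy: 2 out of 4 → fraction 1/2
Expected count = 1/2 × 208 = 104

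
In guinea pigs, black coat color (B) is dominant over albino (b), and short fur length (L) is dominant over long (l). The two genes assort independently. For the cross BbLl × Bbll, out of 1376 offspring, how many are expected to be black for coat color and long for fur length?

Dihybrid cross BbLl × Bbll — consider each gene separately:
coat color: Bb × Bb → 1 BB, 2 Bb, 1 bb → 3 B_ : 1 bb (out of 4)
fur length: Ll × ll → 2 Ll, 2 ll → 2 L_ : 2 ll (out of 4)
Looking for: black (B_) and long (ll)
P(black) = 3/4, P(long) = 2/4
P(both) = 3/4 × 2/4 = 6/16 = 3/8
Expected count = 3/8 × 1376 = 516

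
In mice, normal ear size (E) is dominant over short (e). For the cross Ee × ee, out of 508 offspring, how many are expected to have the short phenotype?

Punnett square for Ee × ee:
Offspring genotypes: 2 Ee, 2 ee
Total offspring: 4
Count with target: 2
Probability: 2/4 = 1/2
Expected count = 1/2 × 508 = 254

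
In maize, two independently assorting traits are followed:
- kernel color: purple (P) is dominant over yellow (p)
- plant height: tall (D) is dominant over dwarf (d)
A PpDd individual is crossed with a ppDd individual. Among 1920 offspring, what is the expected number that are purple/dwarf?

Dihybrid cross PpDd × ppDd — consider each gene separately:
kernel color: Pp × pp → 2 Pp, 2 pp → 2 P_ : 2 pp (out of 4)
plant height: Dd × Dd → 1 DD, 2 Dd, 1 dd → 3 D_ : 1 dd (out of 4)
Combine (counts out of 4 × 4 = 16): purple/tall (P_D_) = 2×3 = 6; purple/dwarf (P_dd) = 2×1 = 2; yellow/tall (ppD_) = 2×3 = 6; yellow/dwarf (ppdd) = 2×1 = 2
Phenotype counts (out of 16): 6 purple/tall, 2 purple/dwarf, 6 yellow/tall, 2 yellow/dwarf
purple/dwarf: 2 out of 16 → fraction 1/8
Expected count = 1/8 × 1920 = 240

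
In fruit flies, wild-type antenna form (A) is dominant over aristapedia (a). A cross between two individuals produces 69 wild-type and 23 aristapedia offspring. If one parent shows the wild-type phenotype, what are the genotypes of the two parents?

Observed offspring: 69 wild-type, 23 aristapedia
The observed ratio simplifies to 3:1. Aristapedia (aa) offspring appear, so each parent must contribute one a allele. The parent stated to show wild-type carries A, so it is Aa. The other parent is then either Aa or aa: Aa × aa would give a 1:1 split, whereas Aa × Aa gives 3:1 — matching the data. So both parents are heterozygous (Aa × Aa).
Parent genotypes: Aa × Aa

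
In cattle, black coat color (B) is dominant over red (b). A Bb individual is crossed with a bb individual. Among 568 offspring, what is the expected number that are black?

Punnett square for Bb × bb:
Offspring genotypes: 2 Bb, 2 bb
black: 2, red: 2
black: 2 out of 4 → fraction 1/2
Expected count = 1/2 × 568 = 284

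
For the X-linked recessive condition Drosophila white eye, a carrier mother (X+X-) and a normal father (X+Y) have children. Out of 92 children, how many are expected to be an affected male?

Cross: X+X- × X+Y
Offspring: 1 X+X+, 1 X+Y, 1 X+X-, 1 X-Y
Probability of an affected male: 1/4
Expected count = 1/4 × 92 = 23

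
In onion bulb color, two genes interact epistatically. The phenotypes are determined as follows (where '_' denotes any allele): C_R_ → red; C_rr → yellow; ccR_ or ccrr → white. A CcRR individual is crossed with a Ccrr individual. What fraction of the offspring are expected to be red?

Cross: CcRR × Ccrr — consider each gene separately:
C gene: Cc × Cc → 1 CC, 2 Cc, 1 cc → 3 C_ : 1 cc (out of 4)
R gene: RR × rr → 4 Rr → 4 R_ (out of 4)
Genotype classes (out of 4 × 4 = 16): C_R_ = 3×4 = 12; ccR_ = 1×4 = 4
Apply the phenotype rules: C_R_ (12) → red; ccR_ (4) → white
Phenotype counts (out of 16): 12 red, 4 white
red: 12 out of 16
Probability: 12/16 = 3/4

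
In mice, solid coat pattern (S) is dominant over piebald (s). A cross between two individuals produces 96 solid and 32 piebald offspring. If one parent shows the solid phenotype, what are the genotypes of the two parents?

Observed offspring: 96 solid, 32 piebald
The observed ratio simplifies to 3:1. Piebald (ss) offspring appear, so each parent must contribute one s allele. The parent stated to show solid carries S, so it is Ss. The other parent is then either Ss or ss: Ss × ss would give a 1:1 split, whereas Ss × Ss gives 3:1 — matching the data. So both parents are heterozygous (Ss × Ss).
Parent genotypes: Ss × Ss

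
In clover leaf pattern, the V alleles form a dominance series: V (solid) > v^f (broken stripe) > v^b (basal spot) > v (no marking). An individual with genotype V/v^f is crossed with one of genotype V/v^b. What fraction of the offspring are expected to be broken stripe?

Cross: V/v^f × V/v^b
Allele dominance: V > v^f > v^b > v
Offspring genotypes: 1 V/V, 1 V/v^b, 1 V/v^f, 1 v^f/v^b
Phenotype counts: 3 solid, 1 broken stripe
broken stripe: 1 out of 4
Probability: 1/4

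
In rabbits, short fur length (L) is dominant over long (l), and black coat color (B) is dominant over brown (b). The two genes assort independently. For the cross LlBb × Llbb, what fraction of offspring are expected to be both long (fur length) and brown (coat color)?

Dihybrid cross LlBb × Llbb — consider each gene separately:
fur length: Ll × Ll → 1 LL, 2 Ll, 1 ll → 3 L_ : 1 ll (out of 4)
coat color: Bb × bb → 2 Bb, 2 bb → 2 B_ : 2 bb (out of 4)
Looking for: long (ll) and brown (bb)
P(long) = 1/4, P(brown) = 2/4
P(both) = 1/4 × 2/4 = 2/16 = 1/8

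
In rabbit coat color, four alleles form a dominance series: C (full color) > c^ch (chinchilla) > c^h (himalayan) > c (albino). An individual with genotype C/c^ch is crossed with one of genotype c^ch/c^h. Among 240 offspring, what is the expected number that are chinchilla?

Cross: C/c^ch × c^ch/c^h
Allele dominance: C > c^ch > c^h > c
Offspring genotypes: 1 C/c^ch, 1 C/c^h, 1 c^ch/c^ch, 1 c^ch/c^h
Phenotype counts: 2 full color, 2 chinchilla
chinchilla: 2 out of 4 → fraction 1/2
Expected count = 1/2 × 240 = 120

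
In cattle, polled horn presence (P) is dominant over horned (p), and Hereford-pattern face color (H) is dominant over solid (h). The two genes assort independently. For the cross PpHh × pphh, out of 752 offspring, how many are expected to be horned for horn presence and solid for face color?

Dihybrid cross PpHh × pphh — consider each gene separately:
horn presence: Pp × pp → 2 Pp, 2 pp → 2 P_ : 2 pp (out of 4)
face color: Hh × hh → 2 Hh, 2 hh → 2 H_ : 2 hh (out of 4)
Looking for: horned (pp) and solid (hh)
P(horned) = 2/4, P(solid) = 2/4
P(both) = 2/4 × 2/4 = 4/16 = 1/4
Expected count = 1/4 × 752 = 188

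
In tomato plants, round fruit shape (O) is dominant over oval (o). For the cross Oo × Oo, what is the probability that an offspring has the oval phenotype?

Punnett square for Oo × Oo:
Offspring genotypes: 1 OO, 2 Oo, 1 oo
Total offspring: 4
Count with target: 1
Probability: 1/4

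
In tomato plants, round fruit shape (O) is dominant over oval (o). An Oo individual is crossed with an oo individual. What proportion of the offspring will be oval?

Punnett square for Oo × oo:
Offspring genotypes: 2 Oo, 2 oo
round: 2, oval: 2
oval: 2 out of 4
Probability: 2/4 = 1/2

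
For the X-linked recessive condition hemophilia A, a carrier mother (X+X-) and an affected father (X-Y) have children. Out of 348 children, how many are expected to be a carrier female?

Cross: X+X- × X-Y
Offspring: 1 X+X-, 1 X+Y, 1 X-X-, 1 X-Y
Probability of a carrier female: 1/4
Expected count = 1/4 × 348 = 87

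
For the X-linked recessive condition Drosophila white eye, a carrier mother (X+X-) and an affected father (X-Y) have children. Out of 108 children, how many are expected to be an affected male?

Cross: X+X- × X-Y
Offspring: 1 X+X-, 1 X+Y, 1 X-X-, 1 X-Y
Probability of an affected male: 1/4
Expected count = 1/4 × 108 = 27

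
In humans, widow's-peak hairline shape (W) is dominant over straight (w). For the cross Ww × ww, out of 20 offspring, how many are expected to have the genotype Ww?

Punnett square for Ww × ww:
Offspring genotypes: 2 Ww, 2 ww
Total offspring: 4
Count with target: 2
Probability: 2/4 = 1/2
Expected count = 1/2 × 20 = 10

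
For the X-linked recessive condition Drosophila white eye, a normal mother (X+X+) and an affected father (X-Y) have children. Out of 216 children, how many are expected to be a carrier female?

Cross: X+X+ × X-Y
Offspring: 2 X+X-, 2 X+Y
Probability of a carrier female: 2/4 = 1/2
Expected count = 1/2 × 216 = 108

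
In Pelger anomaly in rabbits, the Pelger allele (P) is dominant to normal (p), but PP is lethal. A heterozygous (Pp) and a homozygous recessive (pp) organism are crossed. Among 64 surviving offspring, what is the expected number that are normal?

Cross: Pp × pp
Punnett square offspring (before lethality): 2 Pp, 2 pp
No PP offspring are produced in this cross.
normal: 2 out of 4 → fraction 1/2
Expected count = 1/2 × 64 = 32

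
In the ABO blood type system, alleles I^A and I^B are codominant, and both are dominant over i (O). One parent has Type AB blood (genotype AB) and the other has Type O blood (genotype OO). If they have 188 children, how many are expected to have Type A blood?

Cross: AB × OO
Possible offspring genotypes: 2 AO, 2 BO
Blood type counts: 2 Type A, 2 Type B
Probability of Type A: 2/4 = 1/2
Expected count = 1/2 × 188 = 94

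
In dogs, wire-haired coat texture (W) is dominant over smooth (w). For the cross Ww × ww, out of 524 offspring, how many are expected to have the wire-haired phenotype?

Punnett square for Ww × ww:
Offspring genotypes: 2 Ww, 2 ww
Total offspring: 4
Count with target: 2
Probability: 2/4 = 1/2
Expected count = 1/2 × 524 = 262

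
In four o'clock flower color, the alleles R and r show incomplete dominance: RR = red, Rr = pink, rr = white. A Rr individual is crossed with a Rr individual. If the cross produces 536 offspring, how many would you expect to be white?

Punnett square for Rr × Rr:
Offspring genotypes: 1 RR, 2 Rr, 1 rr
Phenotype counts: 1 red, 2 pink, 1 white
white: 1 out of 4 → fraction 1/4
Expected count = 1/4 × 536 = 134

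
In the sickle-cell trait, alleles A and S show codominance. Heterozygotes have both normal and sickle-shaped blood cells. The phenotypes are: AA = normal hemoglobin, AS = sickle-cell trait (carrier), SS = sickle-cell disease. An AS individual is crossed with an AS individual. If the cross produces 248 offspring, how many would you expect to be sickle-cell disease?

Punnett square for AS × AS:
Offspring genotypes: 1 AA, 2 AS, 1 SS
Phenotype counts: 1 normal hemoglobin, 2 sickle-cell trait (carrier), 1 sickle-cell disease
sickle-cell disease: 1 out of 4 → fraction 1/4
Expected count = 1/4 × 248 = 62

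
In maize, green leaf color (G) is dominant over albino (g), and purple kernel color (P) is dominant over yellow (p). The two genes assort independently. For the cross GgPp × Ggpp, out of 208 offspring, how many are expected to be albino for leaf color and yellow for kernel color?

Dihybrid cross GgPp × Ggpp — consider each gene separately:
leaf color: Gg × Gg → 1 GG, 2 Gg, 1 gg → 3 G_ : 1 gg (out of 4)
kernel color: Pp × pp → 2 Pp, 2 pp → 2 P_ : 2 pp (out of 4)
Looking for: albino (gg) and yellow (pp)
P(albino) = 1/4, P(yellow) = 2/4
P(both) = 1/4 × 2/4 = 2/16 = 1/8
Expected count = 1/8 × 208 = 26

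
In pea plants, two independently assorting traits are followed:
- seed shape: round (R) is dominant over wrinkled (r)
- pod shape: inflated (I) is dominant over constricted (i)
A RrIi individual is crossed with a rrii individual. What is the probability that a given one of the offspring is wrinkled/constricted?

Dihybrid cross RrIi × rrii — consider each gene separately:
seed shape: Rr × rr → 2 Rr, 2 rr → 2 R_ : 2 rr (out of 4)
pod shape: Ii × ii → 2 Ii, 2 ii → 2 I_ : 2 ii (out of 4)
Combine (counts out of 4 × 4 = 16): round/inflated (R_I_) = 2×2 = 4; round/constricted (R_ii) = 2×2 = 4; wrinkled/inflated (rrI_) = 2×2 = 4; wrinkled/constricted (rrii) = 2×2 = 4
Phenotype counts (out of 16): 4 round/inflated, 4 round/constricted, 4 wrinkled/inflated, 4 wrinkled/constricted
wrinkled/constricted: 4 out of 16
Probability: 4/16 = 1/4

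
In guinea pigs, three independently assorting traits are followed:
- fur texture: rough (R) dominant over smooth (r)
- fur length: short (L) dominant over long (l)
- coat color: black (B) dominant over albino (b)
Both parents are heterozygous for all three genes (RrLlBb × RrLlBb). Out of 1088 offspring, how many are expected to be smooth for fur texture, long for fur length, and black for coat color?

Trihybrid cross: RrLlBb × RrLlBb
Each trait segregates independently with a 3:1 phenotypic ratio, so each gene contributes 3/4 (dominant) or 1/4 (recessive).
Target: smooth (fur texture), long (fur length), black (coat color)
Probability = product of independent per-trait probabilities
= 1/4 × 1/4 × 3/4 = 3/64
Expected count = 3/64 × 1088 = 51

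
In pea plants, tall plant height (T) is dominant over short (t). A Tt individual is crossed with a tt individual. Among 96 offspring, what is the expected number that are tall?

Punnett square for Tt × tt:
Offspring genotypes: 2 Tt, 2 tt
tall: 2, short: 2
tall: 2 out of 4 → fraction 1/2
Expected count = 1/2 × 96 = 48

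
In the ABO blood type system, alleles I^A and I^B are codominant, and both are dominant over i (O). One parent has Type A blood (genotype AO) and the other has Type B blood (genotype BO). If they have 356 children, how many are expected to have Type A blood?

Cross: AO × BO
Possible offspring genotypes: 1 AB, 1 AO, 1 BO, 1 OO
Blood type counts: 1 Type AB, 1 Type A, 1 Type B, 1 Type O
Probability of Type A: 1/4
Expected count = 1/4 × 356 = 89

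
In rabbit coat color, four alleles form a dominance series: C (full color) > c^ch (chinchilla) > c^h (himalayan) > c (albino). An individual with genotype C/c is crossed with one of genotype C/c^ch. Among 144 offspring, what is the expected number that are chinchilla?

Cross: C/c × C/c^ch
Allele dominance: C > c^ch > c^h > c
Offspring genotypes: 1 C/C, 1 C/c^ch, 1 C/c, 1 c^ch/c
Phenotype counts: 3 full color, 1 chinchilla
chinchilla: 1 out of 4 → fraction 1/4
Expected count = 1/4 × 144 = 36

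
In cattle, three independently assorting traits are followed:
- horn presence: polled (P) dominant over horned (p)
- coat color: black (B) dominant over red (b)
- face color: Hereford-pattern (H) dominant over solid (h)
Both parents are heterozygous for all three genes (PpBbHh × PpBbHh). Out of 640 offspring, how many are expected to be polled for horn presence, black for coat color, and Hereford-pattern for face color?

Trihybrid cross: PpBbHh × PpBbHh
Each trait segregates independently with a 3:1 phenotypic ratio, so each gene contributes 3/4 (dominant) or 1/4 (recessive).
Target: polled (horn presence), black (coat color), Hereford-pattern (face color)
Probability = product of independent per-trait probabilities
= 3/4 × 3/4 × 3/4 = 27/64
Expected count = 27/64 × 640 = 270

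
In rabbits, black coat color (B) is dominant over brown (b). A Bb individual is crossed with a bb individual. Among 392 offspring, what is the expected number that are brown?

Punnett square for Bb × bb:
Offspring genotypes: 2 Bb, 2 bb
black: 2, brown: 2
brown: 2 out of 4 → fraction 1/2
Expected count = 1/2 × 392 = 196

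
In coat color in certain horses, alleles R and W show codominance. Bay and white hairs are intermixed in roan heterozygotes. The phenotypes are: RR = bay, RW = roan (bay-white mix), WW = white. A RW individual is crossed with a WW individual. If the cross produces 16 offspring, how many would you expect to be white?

Punnett square for RW × WW:
Offspring genotypes: 2 RW, 2 WW
Phenotype counts: 2 roan (bay-white mix), 2 white
white: 2 out of 4 → fraction 1/2
Expected count = 1/2 × 16 = 8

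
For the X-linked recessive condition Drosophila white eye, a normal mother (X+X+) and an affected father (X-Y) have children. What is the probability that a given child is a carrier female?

Cross: X+X+ × X-Y
Offspring: 2 X+X-, 2 X+Y
Probability of a carrier female: 2/4 = 1/2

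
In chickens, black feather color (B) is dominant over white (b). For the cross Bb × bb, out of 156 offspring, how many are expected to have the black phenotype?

Punnett square for Bb × bb:
Offspring genotypes: 2 Bb, 2 bb
Total offspring: 4
Count with target: 2
Probability: 2/4 = 1/2
Expected count = 1/2 × 156 = 78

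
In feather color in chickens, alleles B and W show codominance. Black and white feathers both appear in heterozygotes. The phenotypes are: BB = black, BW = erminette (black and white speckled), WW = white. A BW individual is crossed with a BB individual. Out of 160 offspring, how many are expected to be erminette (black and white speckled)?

Punnett square for BW × BB:
Offspring genotypes: 2 BB, 2 BW
Phenotype counts: 2 black, 2 erminette (black and white speckled)
erminette (black and white speckled): 2 out of 4 → fraction 1/2
Expected count = 1/2 × 160 = 80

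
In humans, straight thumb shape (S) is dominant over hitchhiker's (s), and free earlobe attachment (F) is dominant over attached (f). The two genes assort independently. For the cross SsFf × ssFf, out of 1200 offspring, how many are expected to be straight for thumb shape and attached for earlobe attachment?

Dihybrid cross SsFf × ssFf — consider each gene separately:
thumb shape: Ss × ss → 2 Ss, 2 ss → 2 S_ : 2 ss (out of 4)
earlobe attachment: Ff × Ff → 1 FF, 2 Ff, 1 ff → 3 F_ : 1 ff (out of 4)
Looking for: straight (S_) and attached (ff)
P(straight) = 2/4, P(attached) = 1/4
P(both) = 2/4 × 1/4 = 2/16 = 1/8
Expected count = 1/8 × 1200 = 150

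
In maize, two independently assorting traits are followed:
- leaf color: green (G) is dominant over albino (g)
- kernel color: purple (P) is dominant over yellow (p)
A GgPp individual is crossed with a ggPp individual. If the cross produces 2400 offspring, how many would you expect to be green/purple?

Dihybrid cross GgPp × ggPp — consider each gene separately:
leaf color: Gg × gg → 2 Gg, 2 gg → 2 G_ : 2 gg (out of 4)
kernel color: Pp × Pp → 1 PP, 2 Pp, 1 pp → 3 P_ : 1 pp (out of 4)
Combine (counts out of 4 × 4 = 16): green/purple (G_P_) = 2×3 = 6; green/yellow (G_pp) = 2×1 = 2; albino/purple (ggP_) = 2×3 = 6; albino/yellow (ggpp) = 2×1 = 2
Phenotype counts (out of 16): 6 green/purple, 2 green/yellow, 6 albino/purple, 2 albino/yellow
green/purple: 6 out of 16 → fraction 3/8
Expected count = 3/8 × 2400 = 900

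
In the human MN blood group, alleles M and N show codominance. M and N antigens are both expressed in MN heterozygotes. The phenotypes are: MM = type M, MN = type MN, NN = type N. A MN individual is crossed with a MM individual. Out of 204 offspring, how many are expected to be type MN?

Punnett square for MN × MM:
Offspring genotypes: 2 MM, 2 MN
Phenotype counts: 2 type M, 2 type MN
type MN: 2 out of 4 → fraction 1/2
Expected count = 1/2 × 204 = 102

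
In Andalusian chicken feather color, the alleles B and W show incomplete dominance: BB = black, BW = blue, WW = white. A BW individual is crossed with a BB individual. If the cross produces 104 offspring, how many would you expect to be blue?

Punnett square for BW × BB:
Offspring genotypes: 2 BB, 2 BW
Phenotype counts: 2 black, 2 blue
blue: 2 out of 4 → fraction 1/2
Expected count = 1/2 × 104 = 52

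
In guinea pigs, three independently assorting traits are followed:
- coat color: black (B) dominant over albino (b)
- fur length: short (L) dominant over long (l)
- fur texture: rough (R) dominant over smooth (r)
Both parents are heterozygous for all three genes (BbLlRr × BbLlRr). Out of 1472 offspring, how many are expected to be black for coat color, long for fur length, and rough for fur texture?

Trihybrid cross: BbLlRr × BbLlRr
Each trait segregates independently with a 3:1 phenotypic ratio, so each gene contributes 3/4 (dominant) or 1/4 (recessive).
Target: black (coat color), long (fur length), rough (fur texture)
Probability = product of independent per-trait probabilities
= 3/4 × 1/4 × 3/4 = 9/64
Expected count = 9/64 × 1472 = 207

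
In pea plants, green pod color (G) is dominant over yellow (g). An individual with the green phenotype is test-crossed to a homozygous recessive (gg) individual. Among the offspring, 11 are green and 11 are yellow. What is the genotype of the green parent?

Test cross: ? × gg
Offspring: 11 green, 11 yellow — approximately 1:1.
A 1:1 ratio in a test cross indicates the unknown parent is heterozygous (Gg).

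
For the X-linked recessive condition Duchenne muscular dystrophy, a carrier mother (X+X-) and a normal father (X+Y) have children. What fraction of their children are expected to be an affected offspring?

Cross: X+X- × X+Y
Offspring: 1 X+X+, 1 X+Y, 1 X+X-, 1 X-Y
Probability of an affected offspring: 1/4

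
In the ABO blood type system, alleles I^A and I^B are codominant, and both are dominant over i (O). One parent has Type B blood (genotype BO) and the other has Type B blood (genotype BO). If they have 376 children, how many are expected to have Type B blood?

Cross: BO × BO
Possible offspring genotypes: 1 BB, 2 BO, 1 OO
Blood type counts: 3 Type B, 1 Type O
Probability of Type B: 3/4
Expected count = 3/4 × 376 = 282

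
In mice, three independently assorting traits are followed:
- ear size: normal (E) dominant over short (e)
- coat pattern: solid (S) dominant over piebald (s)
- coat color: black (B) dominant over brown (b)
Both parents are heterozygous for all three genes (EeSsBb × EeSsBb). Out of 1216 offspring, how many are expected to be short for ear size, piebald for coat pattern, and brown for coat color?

Trihybrid cross: EeSsBb × EeSsBb
Each trait segregates independently with a 3:1 phenotypic ratio, so each gene contributes 3/4 (dominant) or 1/4 (recessive).
Target: short (ear size), piebald (coat pattern), brown (coat color)
Probability = product of independent per-trait probabilities
= 1/4 × 1/4 × 1/4 = 1/64
Expected count = 1/64 × 1216 = 19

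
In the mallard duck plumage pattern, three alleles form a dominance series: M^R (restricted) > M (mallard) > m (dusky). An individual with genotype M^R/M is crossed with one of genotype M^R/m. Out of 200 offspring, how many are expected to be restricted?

Cross: M^R/M × M^R/m
Allele dominance: M^R > M > m
Offspring genotypes: 1 M^R/M^R, 1 M^R/m, 1 M^R/M, 1 M/m
Phenotype counts: 3 restricted, 1 mallard
restricted: 3 out of 4 → fraction 3/4
Expected count = 3/4 × 200 = 150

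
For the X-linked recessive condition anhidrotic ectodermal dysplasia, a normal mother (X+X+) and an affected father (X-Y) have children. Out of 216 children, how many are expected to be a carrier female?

Cross: X+X+ × X-Y
Offspring: 2 X+X-, 2 X+Y
Probability of a carrier female: 2/4 = 1/2
Expected count = 1/2 × 216 = 108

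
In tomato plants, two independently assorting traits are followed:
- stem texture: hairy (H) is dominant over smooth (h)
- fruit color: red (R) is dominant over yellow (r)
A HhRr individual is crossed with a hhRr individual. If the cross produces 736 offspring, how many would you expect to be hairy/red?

Dihybrid cross HhRr × hhRr — consider each gene separately:
stem texture: Hh × hh → 2 Hh, 2 hh → 2 H_ : 2 hh (out of 4)
fruit color: Rr × Rr → 1 RR, 2 Rr, 1 rr → 3 R_ : 1 rr (out of 4)
Combine (counts out of 4 × 4 = 16): hairy/red (H_R_) = 2×3 = 6; hairy/yellow (H_rr) = 2×1 = 2; smooth/red (hhR_) = 2×3 = 6; smooth/yellow (hhrr) = 2×1 = 2
Phenotype counts (out of 16): 6 hairy/red, 2 hairy/yellow, 6 smooth/red, 2 smooth/yellow
hairy/red: 6 out of 16 → fraction 3/8
Expected count = 3/8 × 736 = 276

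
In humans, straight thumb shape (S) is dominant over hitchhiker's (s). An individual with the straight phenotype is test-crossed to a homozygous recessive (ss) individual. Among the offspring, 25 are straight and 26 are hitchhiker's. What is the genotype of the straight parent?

Test cross: ? × ss
Offspring: 25 straight, 26 hitchhiker's — approximately 1:1.
A 1:1 ratio in a test cross indicates the unknown parent is heterozygous (Ss).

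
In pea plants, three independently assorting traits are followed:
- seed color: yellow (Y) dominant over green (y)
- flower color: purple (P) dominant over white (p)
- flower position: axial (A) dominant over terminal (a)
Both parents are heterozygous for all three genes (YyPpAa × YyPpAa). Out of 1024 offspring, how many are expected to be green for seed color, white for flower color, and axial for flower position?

Trihybrid cross: YyPpAa × YyPpAa
Each trait segregates independently with a 3:1 phenotypic ratio, so each gene contributes 3/4 (dominant) or 1/4 (recessive).
Target: green (seed color), white (flower color), axial (flower position)
Probability = product of independent per-trait probabilities
= 1/4 × 1/4 × 3/4 = 3/64
Expected count = 3/64 × 1024 = 48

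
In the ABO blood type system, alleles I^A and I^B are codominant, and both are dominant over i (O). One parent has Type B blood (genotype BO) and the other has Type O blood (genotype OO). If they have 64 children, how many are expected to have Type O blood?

Cross: BO × OO
Possible offspring genotypes: 2 BO, 2 OO
Blood type counts: 2 Type B, 2 Type O
Probability of Type O: 2/4 = 1/2
Expected count = 1/2 × 64 = 32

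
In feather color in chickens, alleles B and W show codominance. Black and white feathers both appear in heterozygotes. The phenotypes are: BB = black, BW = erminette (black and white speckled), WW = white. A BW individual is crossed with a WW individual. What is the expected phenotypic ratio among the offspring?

Punnett square for BW × WW:
Offspring genotypes: 2 BW, 2 WW
Phenotype counts: 2 erminette (black and white speckled), 2 white
Ratio: 1 erminette (black and white speckled) : 1 white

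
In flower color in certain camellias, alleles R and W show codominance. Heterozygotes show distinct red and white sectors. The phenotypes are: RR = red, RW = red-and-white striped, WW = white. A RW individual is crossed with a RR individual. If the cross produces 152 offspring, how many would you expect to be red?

Punnett square for RW × RR:
Offspring genotypes: 2 RR, 2 RW
Phenotype counts: 2 red, 2 red-and-white striped
red: 2 out of 4 → fraction 1/2
Expected count = 1/2 × 152 = 76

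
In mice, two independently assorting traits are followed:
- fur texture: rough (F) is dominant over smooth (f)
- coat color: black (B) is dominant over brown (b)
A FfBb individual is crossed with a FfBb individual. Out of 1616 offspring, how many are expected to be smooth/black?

Dihybrid cross FfBb × FfBb — consider each gene separately:
fur texture: Ff × Ff → 1 FF, 2 Ff, 1 ff → 3 F_ : 1 ff (out of 4)
coat color: Bb × Bb → 1 BB, 2 Bb, 1 bb → 3 B_ : 1 bb (out of 4)
Combine (counts out of 4 × 4 = 16): rough/black (F_B_) = 3×3 = 9; rough/brown (F_bb) = 3×1 = 3; smooth/black (ffB_) = 1×3 = 3; smooth/brown (ffbb) = 1×1 = 1
Phenotype counts (out of 16): 9 rough/black, 3 rough/brown, 3 smooth/black, 1 smooth/brown
smooth/black: 3 out of 16 → fraction 3/16
Expected count = 3/16 × 1616 = 303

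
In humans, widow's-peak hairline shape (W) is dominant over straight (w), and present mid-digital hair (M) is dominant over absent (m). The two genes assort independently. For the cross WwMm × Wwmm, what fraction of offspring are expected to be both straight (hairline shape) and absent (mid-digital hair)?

Dihybrid cross WwMm × Wwmm — consider each gene separately:
hairline shape: Ww × Ww → 1 WW, 2 Ww, 1 ww → 3 W_ : 1 ww (out of 4)
mid-digital hair: Mm × mm → 2 Mm, 2 mm → 2 M_ : 2 mm (out of 4)
Looking for: straight (ww) and absent (mm)
P(straight) = 1/4, P(absent) = 2/4
P(both) = 1/4 × 2/4 = 2/16 = 1/8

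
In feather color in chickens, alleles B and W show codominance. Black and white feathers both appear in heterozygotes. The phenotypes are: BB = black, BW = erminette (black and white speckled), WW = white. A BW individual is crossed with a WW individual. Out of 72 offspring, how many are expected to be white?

Punnett square for BW × WW:
Offspring genotypes: 2 BW, 2 WW
Phenotype counts: 2 erminette (black and white speckled), 2 white
white: 2 out of 4 → fraction 1/2
Expected count = 1/2 × 72 = 36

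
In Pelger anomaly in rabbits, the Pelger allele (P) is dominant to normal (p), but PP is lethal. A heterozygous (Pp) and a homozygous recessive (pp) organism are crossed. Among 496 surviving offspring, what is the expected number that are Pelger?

Cross: Pp × pp
Punnett square offspring (before lethality): 2 Pp, 2 pp
No PP offspring are produced in this cross.
Pelger: 2 out of 4 → fraction 1/2
Expected count = 1/2 × 496 = 248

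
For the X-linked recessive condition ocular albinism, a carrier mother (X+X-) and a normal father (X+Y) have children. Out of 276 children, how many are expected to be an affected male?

Cross: X+X- × X+Y
Offspring: 1 X+X+, 1 X+Y, 1 X+X-, 1 X-Y
Probability of an affected male: 1/4
Expected count = 1/4 × 276 = 69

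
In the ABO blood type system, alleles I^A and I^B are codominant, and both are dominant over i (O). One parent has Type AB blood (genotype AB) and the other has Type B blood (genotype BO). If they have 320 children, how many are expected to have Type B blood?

Cross: AB × BO
Possible offspring genotypes: 1 AB, 1 AO, 1 BB, 1 BO
Blood type counts: 1 Type AB, 1 Type A, 2 Type B
Probability of Type B: 2/4 = 1/2
Expected count = 1/2 × 320 = 160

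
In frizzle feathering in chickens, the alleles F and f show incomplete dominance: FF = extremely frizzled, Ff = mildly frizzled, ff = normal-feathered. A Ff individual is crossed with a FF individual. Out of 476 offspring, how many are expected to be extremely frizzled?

Punnett square for Ff × FF:
Offspring genotypes: 2 FF, 2 Ff
Phenotype counts: 2 extremely frizzled, 2 mildly frizzled
extremely frizzled: 2 out of 4 → fraction 1/2
Expected count = 1/2 × 476 = 238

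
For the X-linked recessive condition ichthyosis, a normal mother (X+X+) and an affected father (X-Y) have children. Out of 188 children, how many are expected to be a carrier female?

Cross: X+X+ × X-Y
Offspring: 2 X+X-, 2 X+Y
Probability of a carrier female: 2/4 = 1/2
Expected count = 1/2 × 188 = 94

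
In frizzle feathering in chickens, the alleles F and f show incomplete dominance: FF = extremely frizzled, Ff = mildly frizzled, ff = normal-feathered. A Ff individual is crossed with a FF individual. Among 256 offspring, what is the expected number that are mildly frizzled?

Punnett square for Ff × FF:
Offspring genotypes: 2 FF, 2 Ff
Phenotype counts: 2 extremely frizzled, 2 mildly frizzled
mildly frizzled: 2 out of 4 → fraction 1/2
Expected count = 1/2 × 256 = 128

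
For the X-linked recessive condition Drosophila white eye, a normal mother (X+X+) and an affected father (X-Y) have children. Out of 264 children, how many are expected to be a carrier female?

Cross: X+X+ × X-Y
Offspring: 2 X+X-, 2 X+Y
Probability of a carrier female: 2/4 = 1/2
Expected count = 1/2 × 264 = 132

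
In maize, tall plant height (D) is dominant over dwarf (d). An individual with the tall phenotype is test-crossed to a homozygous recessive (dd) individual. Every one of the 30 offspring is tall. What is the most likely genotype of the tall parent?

Test cross: ? × dd
All offspring are tall.
If the unknown parent were heterozygous (Dd), about half of 30 offspring would be dwarf; none are. The unknown parent is most likely homozygous dominant (DD).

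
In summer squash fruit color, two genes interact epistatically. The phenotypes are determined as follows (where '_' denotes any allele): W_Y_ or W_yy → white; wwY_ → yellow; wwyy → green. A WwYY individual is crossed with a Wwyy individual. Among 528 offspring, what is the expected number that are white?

Cross: WwYY × Wwyy — consider each gene separately:
W gene: Ww × Ww → 1 WW, 2 Ww, 1 ww → 3 W_ : 1 ww (out of 4)
Y gene: YY × yy → 4 Yy → 4 Y_ (out of 4)
Genotype classes (out of 4 × 4 = 16): W_Y_ = 3×4 = 12; wwY_ = 1×4 = 4
Apply the phenotype rules: W_Y_ (12) → white; wwY_ (4) → yellow
Phenotype counts (out of 16): 12 white, 4 yellow
white: 12 out of 16 → fraction 3/4
Expected count = 3/4 × 528 = 396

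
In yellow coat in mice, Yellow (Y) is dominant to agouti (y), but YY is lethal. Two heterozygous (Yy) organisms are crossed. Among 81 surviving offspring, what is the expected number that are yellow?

Cross: Yy × Yy
Punnett square offspring (before lethality): 1 YY, 2 Yy, 1 yy
The YY genotype is lethal (embryos die); surviving offspring: 2 Yy, 1 yy
yellow: 2 out of 3 → fraction 2/3
Expected count = 2/3 × 81 = 54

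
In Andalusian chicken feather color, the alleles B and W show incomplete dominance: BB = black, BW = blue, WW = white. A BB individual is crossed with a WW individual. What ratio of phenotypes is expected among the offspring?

Punnett square for BB × WW:
Offspring genotypes: 4 BW
Phenotype counts: 4 blue
Ratio: all blue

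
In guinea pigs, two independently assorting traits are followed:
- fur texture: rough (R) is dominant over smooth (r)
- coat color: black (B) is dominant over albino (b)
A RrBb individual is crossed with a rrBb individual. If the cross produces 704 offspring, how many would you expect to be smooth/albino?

Dihybrid cross RrBb × rrBb — consider each gene separately:
fur texture: Rr × rr → 2 Rr, 2 rr → 2 R_ : 2 rr (out of 4)
coat color: Bb × Bb → 1 BB, 2 Bb, 1 bb → 3 B_ : 1 bb (out of 4)
Combine (counts out of 4 × 4 = 16): rough/black (R_B_) = 2×3 = 6; rough/albino (R_bb) = 2×1 = 2; smooth/black (rrB_) = 2×3 = 6; smooth/albino (rrbb) = 2×1 = 2
Phenotype counts (out of 16): 6 rough/black, 2 rough/albino, 6 smooth/black, 2 smooth/albino
smooth/albino: 2 out of 16 → fraction 1/8
Expected count = 1/8 × 704 = 88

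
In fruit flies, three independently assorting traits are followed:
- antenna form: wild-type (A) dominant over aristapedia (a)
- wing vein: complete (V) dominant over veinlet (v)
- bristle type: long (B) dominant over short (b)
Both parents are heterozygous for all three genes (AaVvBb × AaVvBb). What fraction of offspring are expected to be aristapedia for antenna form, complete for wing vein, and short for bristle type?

Trihybrid cross: AaVvBb × AaVvBb
Each trait segregates independently with a 3:1 phenotypic ratio, so each gene contributes 3/4 (dominant) or 1/4 (recessive).
Target: aristapedia (antenna form), complete (wing vein), short (bristle type)
Probability = product of independent per-trait probabilities
= 1/4 × 3/4 × 1/4 = 3/64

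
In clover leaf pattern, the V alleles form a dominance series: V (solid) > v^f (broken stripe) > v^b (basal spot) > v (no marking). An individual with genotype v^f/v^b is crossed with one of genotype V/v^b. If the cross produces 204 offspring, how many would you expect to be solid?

Cross: v^f/v^b × V/v^b
Allele dominance: V > v^f > v^b > v
Offspring genotypes: 1 V/v^f, 1 v^f/v^b, 1 V/v^b, 1 v^b/v^b
Phenotype counts: 2 solid, 1 broken stripe, 1 basal spot
solid: 2 out of 4 → fraction 1/2
Expected count = 1/2 × 204 = 102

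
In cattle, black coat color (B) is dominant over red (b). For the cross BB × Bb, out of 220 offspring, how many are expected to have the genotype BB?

Punnett square for BB × Bb:
Offspring genotypes: 2 BB, 2 Bb
Total offspring: 4
Count with target: 2
Probability: 2/4 = 1/2
Expected count = 1/2 × 220 = 110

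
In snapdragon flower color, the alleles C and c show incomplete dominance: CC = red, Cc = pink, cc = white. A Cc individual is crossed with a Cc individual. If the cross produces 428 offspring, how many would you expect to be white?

Punnett square for Cc × Cc:
Offspring genotypes: 1 CC, 2 Cc, 1 cc
Phenotype counts: 1 red, 2 pink, 1 white
white: 1 out of 4 → fraction 1/4
Expected count = 1/4 × 428 = 107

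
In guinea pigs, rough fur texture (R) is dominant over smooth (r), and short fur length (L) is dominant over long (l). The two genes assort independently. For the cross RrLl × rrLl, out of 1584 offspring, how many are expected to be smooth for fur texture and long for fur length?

Dihybrid cross RrLl × rrLl — consider each gene separately:
fur texture: Rr × rr → 2 Rr, 2 rr → 2 R_ : 2 rr (out of 4)
fur length: Ll × Ll → 1 LL, 2 Ll, 1 ll → 3 L_ : 1 ll (out of 4)
Looking for: smooth (rr) and long (ll)
P(smooth) = 2/4, P(long) = 1/4
P(both) = 2/4 × 1/4 = 2/16 = 1/8
Expected count = 1/8 × 1584 = 198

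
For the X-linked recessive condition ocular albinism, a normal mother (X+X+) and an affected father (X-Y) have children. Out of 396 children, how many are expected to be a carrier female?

Cross: X+X+ × X-Y
Offspring: 2 X+X-, 2 X+Y
Probability of a carrier female: 2/4 = 1/2
Expected count = 1/2 × 396 = 198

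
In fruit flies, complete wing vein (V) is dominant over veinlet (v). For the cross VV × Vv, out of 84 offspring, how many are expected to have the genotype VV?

Punnett square for VV × Vv:
Offspring genotypes: 2 VV, 2 Vv
Total offspring: 4
Count with target: 2
Probability: 2/4 = 1/2
Expected count = 1/2 × 84 = 42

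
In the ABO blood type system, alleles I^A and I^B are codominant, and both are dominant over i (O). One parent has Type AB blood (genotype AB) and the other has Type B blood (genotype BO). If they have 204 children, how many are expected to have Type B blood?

Cross: AB × BO
Possible offspring genotypes: 1 AB, 1 AO, 1 BB, 1 BO
Blood type counts: 1 Type AB, 1 Type A, 2 Type B
Probability of Type B: 2/4 = 1/2
Expected count = 1/2 × 204 = 102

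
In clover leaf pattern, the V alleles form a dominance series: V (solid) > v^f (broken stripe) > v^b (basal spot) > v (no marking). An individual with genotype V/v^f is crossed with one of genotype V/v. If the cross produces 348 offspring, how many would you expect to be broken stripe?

Cross: V/v^f × V/v
Allele dominance: V > v^f > v^b > v
Offspring genotypes: 1 V/V, 1 V/v, 1 V/v^f, 1 v^f/v
Phenotype counts: 3 solid, 1 broken stripe
broken stripe: 1 out of 4 → fraction 1/4
Expected count = 1/4 × 348 = 87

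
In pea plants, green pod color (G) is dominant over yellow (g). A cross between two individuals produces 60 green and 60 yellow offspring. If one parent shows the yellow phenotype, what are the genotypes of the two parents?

Observed offspring: 60 green, 60 yellow
The observed ratio simplifies to 1:1. One parent shows yellow, so its genotype must be gg. A 1:1 offspring split requires the other parent to be heterozygous (Gg).
Parent genotypes: gg × Gg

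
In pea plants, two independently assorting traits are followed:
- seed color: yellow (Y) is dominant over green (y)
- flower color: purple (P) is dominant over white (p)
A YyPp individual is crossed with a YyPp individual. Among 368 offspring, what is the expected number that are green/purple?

Dihybrid cross YyPp × YyPp — consider each gene separately:
seed color: Yy × Yy → 1 YY, 2 Yy, 1 yy → 3 Y_ : 1 yy (out of 4)
flower color: Pp × Pp → 1 PP, 2 Pp, 1 pp → 3 P_ : 1 pp (out of 4)
Combine (counts out of 4 × 4 = 16): yellow/purple (Y_P_) = 3×3 = 9; yellow/white (Y_pp) = 3×1 = 3; green/purple (yyP_) = 1×3 = 3; green/white (yypp) = 1×1 = 1
Phenotype counts (out of 16): 9 yellow/purple, 3 yellow/white, 3 green/purple, 1 green/white
green/purple: 3 out of 16 → fraction 3/16
Expected count = 3/16 × 368 = 69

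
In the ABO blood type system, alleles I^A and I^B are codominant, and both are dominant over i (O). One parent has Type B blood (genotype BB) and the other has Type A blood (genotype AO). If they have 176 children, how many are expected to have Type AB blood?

Cross: BB × AO
Possible offspring genotypes: 2 AB, 2 BO
Blood type counts: 2 Type AB, 2 Type B
Probability of Type AB: 2/4 = 1/2
Expected count = 1/2 × 176 = 88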